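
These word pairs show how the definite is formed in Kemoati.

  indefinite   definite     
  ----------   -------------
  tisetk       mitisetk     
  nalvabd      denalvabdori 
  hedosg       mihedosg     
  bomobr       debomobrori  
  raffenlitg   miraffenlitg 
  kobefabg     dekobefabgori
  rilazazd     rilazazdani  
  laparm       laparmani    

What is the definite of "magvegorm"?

hedosg and kobefabg both end in -g yet inflect differently (mihedosg, dekobefabgori), so the final letter is not what conditions the rule; the second-to-last letter is.
"magvegorm" has second-to-last letter 'r'. The one such stem in the data (laparm → laparmani) adds -ani, so the same rule applies.
The other patterns: stems whose second-to-last letter is 's' or 't' add the prefix mi-; stems whose second-to-last letter is 'b' add de- … -ori around the stem.
So magvegorm → magvegormani.

magvegormani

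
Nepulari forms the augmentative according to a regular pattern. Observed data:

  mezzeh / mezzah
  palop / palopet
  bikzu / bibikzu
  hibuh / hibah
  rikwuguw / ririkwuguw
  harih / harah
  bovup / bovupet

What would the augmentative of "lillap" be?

bikzu and bovup both have last vowel 'u' yet inflect differently (bibikzu, bovupet), so the last vowel is not what conditions the rule; the final letter is.
"lillap" ends in -p. The stems ending in -p (palop → palopet, bovup → bovupet) add -et.
So lillap → lillapet.

lillapet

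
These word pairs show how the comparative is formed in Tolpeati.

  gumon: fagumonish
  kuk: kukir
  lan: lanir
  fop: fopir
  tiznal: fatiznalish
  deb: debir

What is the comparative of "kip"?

kipir

"kip" has 1 vowel. The stems with 1 vowel (fop → fopir, lan → lanir, deb → debir) add -ir.
The other pattern: stems with 2 vowels add fa- … -ish around the stem.
So kip → kipir.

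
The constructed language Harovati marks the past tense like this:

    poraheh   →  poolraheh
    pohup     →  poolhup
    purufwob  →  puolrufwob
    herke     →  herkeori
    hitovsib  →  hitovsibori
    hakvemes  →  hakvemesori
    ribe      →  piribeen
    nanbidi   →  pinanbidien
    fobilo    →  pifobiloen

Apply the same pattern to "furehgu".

purufwob and hitovsib both end in -b yet inflect differently (puolrufwob, hitovsibori), so the final letter is not what conditions the rule; the first letter is.
"furehgu" begins with f-. The one such stem in the data (fobilo → pifobiloen) adds pi- … -en around the stem, so the same rule applies.
So furehgu → pifurehguen.

pifurehguen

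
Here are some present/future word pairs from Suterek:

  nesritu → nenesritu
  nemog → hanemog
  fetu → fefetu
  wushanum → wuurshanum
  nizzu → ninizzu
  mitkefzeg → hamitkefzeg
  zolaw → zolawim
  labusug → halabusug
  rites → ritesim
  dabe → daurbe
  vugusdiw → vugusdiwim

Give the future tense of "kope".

nizzu and wushanum both have last vowel 'u' yet inflect differently (ninizzu, wuurshanum), so the last vowel is not what conditions the rule; the final letter is.
"kope" ends in -e. The one such stem in the data (dabe → daurbe) inserts -ur- after the first vowel (as does wushanum), so the same rule applies.
The other patterns: stems ending in -u repeat the first consonant+vowel as a prefix; stems ending in -g add the prefix ha-; stems ending in -s or -w add -im.
So kope → kourpe.

kourpe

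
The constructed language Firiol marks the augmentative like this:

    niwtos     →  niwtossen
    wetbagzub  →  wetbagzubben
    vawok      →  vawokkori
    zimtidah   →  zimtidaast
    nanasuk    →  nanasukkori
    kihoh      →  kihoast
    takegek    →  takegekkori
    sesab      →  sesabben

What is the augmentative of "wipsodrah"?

vawok and kihoh both have last vowel 'o' yet inflect differently (vawokkori, kihoast), so the last vowel is not what conditions the rule; the final letter is.
"wipsodrah" ends in -h. The stems ending in -h (kihoh → kihoast, zimtidah → zimtidaast) drop the final letter and add -ast.
The other patterns: stems ending in -k double the final consonant and add -ori; stems ending in -b or -s double the final consonant and add -en.
So wipsodrah → wipsodraast.

wipsodraast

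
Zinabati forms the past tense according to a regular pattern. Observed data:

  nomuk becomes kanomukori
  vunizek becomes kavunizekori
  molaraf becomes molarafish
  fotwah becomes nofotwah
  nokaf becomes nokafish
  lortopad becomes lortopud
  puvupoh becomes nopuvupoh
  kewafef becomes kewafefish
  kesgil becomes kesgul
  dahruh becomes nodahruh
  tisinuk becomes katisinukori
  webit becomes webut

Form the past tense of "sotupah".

molaraf and fotwah both have last vowel 'a' yet inflect differently (molarafish, nofotwah), so the last vowel is not what conditions the rule; the final letter is.
"sotupah" ends in -h. The stems ending in -h (fotwah → nofotwah, puvupoh → nopuvupoh, dahruh → nodahruh) add the prefix no-.
So sotupah → nosotupah.

nosotupah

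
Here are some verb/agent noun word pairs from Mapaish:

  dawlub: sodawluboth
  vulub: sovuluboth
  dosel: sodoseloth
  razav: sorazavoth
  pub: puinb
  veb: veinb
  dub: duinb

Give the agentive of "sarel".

sosareloth

dawlub and pub both end in -b yet inflect differently (sodawluboth, puinb), so the final letter is not what conditions the rule; the number of vowels is.
"sarel" has 2 vowels. The stems with 2 vowels (dawlub → sodawluboth, vulub → sovuluboth, dosel → sodoseloth) add so- … -oth around the stem.
The other pattern: stems with 1 vowel insert -in- after the first vowel.
So sarel → sosareloth.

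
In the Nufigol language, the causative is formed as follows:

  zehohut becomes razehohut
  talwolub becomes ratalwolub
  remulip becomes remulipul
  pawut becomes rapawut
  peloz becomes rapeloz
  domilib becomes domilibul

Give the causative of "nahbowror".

domilib and talwolub both end in -b yet inflect differently (domilibul, ratalwolub), so the final letter is not what conditions the rule; the last vowel is.
"nahbowror" has last vowel 'o'. The one such stem in the data (peloz → rapeloz) adds the prefix ra-, so the same rule applies.
The other pattern: stems whose last vowel is 'i' add -ul.
So nahbowror → ranahbowror.

ranahbowror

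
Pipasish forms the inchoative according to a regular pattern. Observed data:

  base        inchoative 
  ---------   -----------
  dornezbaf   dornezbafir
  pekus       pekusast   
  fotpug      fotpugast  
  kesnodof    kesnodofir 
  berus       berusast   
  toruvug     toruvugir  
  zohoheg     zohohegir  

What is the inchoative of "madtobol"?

madtobolir

toruvug and fotpug both end in -g yet inflect differently (toruvugir, fotpugast), so the final letter is not what conditions the rule; the number of vowels is.
"madtobol" has 3 vowels. The stems with 3 vowels (toruvug → toruvugir, zohoheg → zohohegir, dornezbaf → dornezbafir) add -ir.
So madtobol → madtobolir.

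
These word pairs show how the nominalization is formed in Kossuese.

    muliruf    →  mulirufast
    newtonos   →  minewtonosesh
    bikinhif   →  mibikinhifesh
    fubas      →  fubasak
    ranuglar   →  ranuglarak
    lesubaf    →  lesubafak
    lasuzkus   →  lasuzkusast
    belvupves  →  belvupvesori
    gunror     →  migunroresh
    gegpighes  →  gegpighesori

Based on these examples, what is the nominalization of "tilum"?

tilumast

bikinhif and muliruf both end in -f yet inflect differently (mibikinhifesh, mulirufast), so the final letter is not what conditions the rule; the last vowel is.
"tilum" has last vowel 'u'. The stems whose last vowel is 'u' (muliruf → mulirufast, lasuzkus → lasuzkusast) add -ast.
So tilum → tilumast.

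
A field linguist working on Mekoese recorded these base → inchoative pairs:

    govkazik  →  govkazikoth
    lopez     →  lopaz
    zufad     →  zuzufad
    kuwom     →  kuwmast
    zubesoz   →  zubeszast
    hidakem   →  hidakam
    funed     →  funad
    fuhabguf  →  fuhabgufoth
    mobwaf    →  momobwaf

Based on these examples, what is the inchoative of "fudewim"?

funed and zufad both end in -d yet inflect differently (funad, zuzufad), so the final letter is not what conditions the rule; the last vowel is.
"fudewim" has last vowel 'i'. The one such stem in the data (govkazik → govkazikoth) adds -oth, so the same rule applies.
The other patterns: stems whose last vowel is 'e' change the last vowel to 'a'; stems whose last vowel is 'a' repeat the first consonant+vowel as a prefix; stems whose last vowel is 'o' delete the last vowel and add -ast.
So fudewim → fudewimoth.

fudewimoth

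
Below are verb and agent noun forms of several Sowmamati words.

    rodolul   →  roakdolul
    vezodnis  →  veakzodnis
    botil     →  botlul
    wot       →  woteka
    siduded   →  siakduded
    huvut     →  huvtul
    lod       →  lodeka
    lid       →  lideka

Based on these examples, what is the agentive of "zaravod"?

"zaravod" has 3 vowels. The stems with 3 vowels (vezodnis → veakzodnis, siduded → siakduded, rodolul → roakdolul) insert -ak- after the first vowel.
The other patterns: stems with 1 vowel add -eka; stems with 2 vowels delete the last vowel and add -ul.
So zaravod → zaakravod.

zaakravod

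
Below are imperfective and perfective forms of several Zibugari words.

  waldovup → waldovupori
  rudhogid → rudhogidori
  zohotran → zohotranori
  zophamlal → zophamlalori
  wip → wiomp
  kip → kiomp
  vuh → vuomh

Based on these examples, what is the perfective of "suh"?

suomh

waldovup and wip both end in -p yet inflect differently (waldovupori, wiomp), so the final letter is not what conditions the rule; the number of vowels is.
"suh" has 1 vowel. The stems with 1 vowel (wip → wiomp, kip → kiomp, vuh → vuomh) insert -om- after the first vowel.
The other pattern: stems with 3 vowels add -ori.
So suh → suomh.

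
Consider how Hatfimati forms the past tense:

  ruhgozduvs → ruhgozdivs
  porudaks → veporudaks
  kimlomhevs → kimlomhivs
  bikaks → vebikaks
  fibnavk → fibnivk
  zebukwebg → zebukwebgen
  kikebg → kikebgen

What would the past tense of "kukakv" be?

vekukakv

kimlomhevs and porudaks both end in -s yet inflect differently (kimlomhivs, veporudaks), so the final letter is not what conditions the rule; the second-to-last letter is.
"kukakv" has second-to-last letter 'k'. The stems whose second-to-last letter is 'k' (porudaks → veporudaks, bikaks → vebikaks) add the prefix ve-.
The other patterns: stems whose second-to-last letter is 'b' add -en; stems whose second-to-last letter is 'v' change the last vowel to 'i'.
So kukakv → vekukakv.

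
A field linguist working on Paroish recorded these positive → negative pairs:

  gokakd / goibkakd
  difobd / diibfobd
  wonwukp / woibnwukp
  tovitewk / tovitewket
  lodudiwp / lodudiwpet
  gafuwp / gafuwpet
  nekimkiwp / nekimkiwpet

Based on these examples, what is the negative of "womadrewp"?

wonwukp and lodudiwp both end in -p yet inflect differently (woibnwukp, lodudiwpet), so the final letter is not what conditions the rule; the second-to-last letter is.
"womadrewp" has second-to-last letter 'w'. The stems whose second-to-last letter is 'w' (tovitewk → tovitewket, lodudiwp → lodudiwpet, gafuwp → gafuwpet) add -et.
The other pattern: stems whose second-to-last letter is 'b' or 'k' insert -ib- after the first vowel.
So womadrewp → womadrewpet.

womadrewpet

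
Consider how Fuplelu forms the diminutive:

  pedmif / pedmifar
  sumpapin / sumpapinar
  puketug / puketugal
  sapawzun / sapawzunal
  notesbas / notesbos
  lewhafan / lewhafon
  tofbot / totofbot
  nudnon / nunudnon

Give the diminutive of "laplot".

sumpapin and sapawzun both end in -n yet inflect differently (sumpapinar, sapawzunal), so the final letter is not what conditions the rule; the last vowel is.
"laplot" has last vowel 'o'. The stems whose last vowel is 'o' (tofbot → totofbot, nudnon → nunudnon) repeat the first consonant+vowel as a prefix.
So laplot → lalaplot.

lalaplot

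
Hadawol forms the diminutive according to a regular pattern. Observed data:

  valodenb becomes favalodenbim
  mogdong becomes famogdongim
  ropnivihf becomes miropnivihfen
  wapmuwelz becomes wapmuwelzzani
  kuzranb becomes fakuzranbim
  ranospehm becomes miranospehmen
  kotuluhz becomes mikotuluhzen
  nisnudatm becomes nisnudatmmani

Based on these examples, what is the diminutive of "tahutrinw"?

"tahutrinw" has second-to-last letter 'n'. The stems whose second-to-last letter is 'n' (kuzranb → fakuzranbim, mogdong → famogdongim, valodenb → favalodenbim) add fa- … -im around the stem.
The other patterns: stems whose second-to-last letter is 'h' add mi- … -en around the stem; stems whose second-to-last letter is 'l' or 't' double the final consonant and add -ani.
So tahutrinw → fatahutrinwim.

fatahutrinwim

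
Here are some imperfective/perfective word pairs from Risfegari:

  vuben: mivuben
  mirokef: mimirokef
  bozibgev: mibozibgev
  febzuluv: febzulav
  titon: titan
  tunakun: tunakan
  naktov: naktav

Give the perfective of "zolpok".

"zolpok" has last vowel 'o'. The stems whose last vowel is 'o' (titon → titan, naktov → naktav) change the last vowel to 'a'.
So zolpok → zolpak.

zolpak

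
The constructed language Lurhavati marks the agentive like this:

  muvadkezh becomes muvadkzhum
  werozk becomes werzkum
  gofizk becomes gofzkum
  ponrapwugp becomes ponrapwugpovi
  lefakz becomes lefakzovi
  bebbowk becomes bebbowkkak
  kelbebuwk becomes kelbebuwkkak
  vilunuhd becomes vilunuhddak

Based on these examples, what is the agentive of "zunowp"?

zunowppak

werozk and bebbowk both end in -k yet inflect differently (werzkum, bebbowkkak), so the final letter is not what conditions the rule; the second-to-last letter is.
"zunowp" has second-to-last letter 'w'. The stems whose second-to-last letter is 'w' (bebbowk → bebbowkkak, kelbebuwk → kelbebuwkkak) double the final consonant and add -ak.
So zunowp → zunowppak.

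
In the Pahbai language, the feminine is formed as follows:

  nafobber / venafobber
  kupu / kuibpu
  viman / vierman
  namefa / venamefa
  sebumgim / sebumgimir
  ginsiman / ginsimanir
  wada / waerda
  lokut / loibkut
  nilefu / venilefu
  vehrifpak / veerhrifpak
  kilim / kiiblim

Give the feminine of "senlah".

senlahir

wada and namefa both end in -a yet inflect differently (waerda, venamefa), so the final letter is not what conditions the rule; the first letter is.
"senlah" begins with s-. The one such stem in the data (sebumgim → sebumgimir) adds -ir, so the same rule applies.
So senlah → senlahir.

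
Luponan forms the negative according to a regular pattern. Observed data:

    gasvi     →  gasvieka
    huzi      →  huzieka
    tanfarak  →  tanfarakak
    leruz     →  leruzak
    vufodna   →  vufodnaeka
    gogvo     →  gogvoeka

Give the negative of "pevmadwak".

"pevmadwak" ends in a consonant. The stems ending in a consonant (leruz → leruzak, tanfarak → tanfarakak) add -ak.
The other pattern: stems ending in a vowel add -eka.
So pevmadwak → pevmadwakak.

pevmadwakak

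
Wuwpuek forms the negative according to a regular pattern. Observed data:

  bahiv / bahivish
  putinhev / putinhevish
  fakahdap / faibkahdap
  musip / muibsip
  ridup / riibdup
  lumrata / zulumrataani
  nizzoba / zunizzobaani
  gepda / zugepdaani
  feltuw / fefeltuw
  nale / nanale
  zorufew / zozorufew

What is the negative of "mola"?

zumolaani

bahiv and musip both have last vowel 'i' yet inflect differently (bahivish, muibsip), so the last vowel is not what conditions the rule; the final letter is.
"mola" ends in -a. The stems ending in -a (lumrata → zulumrataani, nizzoba → zunizzobaani, gepda → zugepdaani) add zu- … -ani around the stem.
So mola → zumolaani.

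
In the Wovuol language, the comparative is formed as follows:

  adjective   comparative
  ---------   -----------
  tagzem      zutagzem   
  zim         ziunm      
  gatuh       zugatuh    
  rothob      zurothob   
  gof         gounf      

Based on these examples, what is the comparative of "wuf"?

zim and tagzem both end in -m yet inflect differently (ziunm, zutagzem), so the final letter is not what conditions the rule; the number of vowels is.
"wuf" has 1 vowel. The stems with 1 vowel (zim → ziunm, gof → gounf) insert -un- after the first vowel.
So wuf → wuunf.

wuunf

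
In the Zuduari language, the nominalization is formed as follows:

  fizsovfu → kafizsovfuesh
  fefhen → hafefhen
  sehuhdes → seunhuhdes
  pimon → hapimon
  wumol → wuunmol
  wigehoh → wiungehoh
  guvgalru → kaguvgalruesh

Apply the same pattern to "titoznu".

"titoznu" ends in -u. The stems ending in -u (guvgalru → kaguvgalruesh, fizsovfu → kafizsovfuesh) add ka- … -esh around the stem.
So titoznu → katitoznuesh.

katitoznuesh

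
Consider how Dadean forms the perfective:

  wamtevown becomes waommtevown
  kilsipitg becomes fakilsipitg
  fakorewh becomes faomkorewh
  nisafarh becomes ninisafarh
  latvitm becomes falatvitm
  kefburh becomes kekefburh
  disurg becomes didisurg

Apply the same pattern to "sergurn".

sesergurn

disurg and kilsipitg both end in -g yet inflect differently (didisurg, fakilsipitg), so the final letter is not what conditions the rule; the second-to-last letter is.
"sergurn" has second-to-last letter 'r'. The stems whose second-to-last letter is 'r' (kefburh → kekefburh, nisafarh → ninisafarh, disurg → didisurg) repeat the first consonant+vowel as a prefix.
The other patterns: stems whose second-to-last letter is 't' add the prefix fa-; stems whose second-to-last letter is 'w' insert -om- after the first vowel.
So sergurn → sesergurn.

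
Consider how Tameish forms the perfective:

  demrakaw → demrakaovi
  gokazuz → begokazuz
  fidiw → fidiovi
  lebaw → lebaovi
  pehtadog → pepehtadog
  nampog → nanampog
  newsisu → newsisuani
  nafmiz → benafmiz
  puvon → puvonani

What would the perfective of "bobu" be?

fidiw and nafmiz both have last vowel 'i' yet inflect differently (fidiovi, benafmiz), so the last vowel is not what conditions the rule; the final letter is.
"bobu" ends in -u. The one such stem in the data (newsisu → newsisuani) adds -ani, so the same rule applies.
The other patterns: stems ending in -w drop the final letter and add -ovi; stems ending in -z add the prefix be-; stems ending in -g repeat the first consonant+vowel as a prefix.
So bobu → bobuani.

bobuani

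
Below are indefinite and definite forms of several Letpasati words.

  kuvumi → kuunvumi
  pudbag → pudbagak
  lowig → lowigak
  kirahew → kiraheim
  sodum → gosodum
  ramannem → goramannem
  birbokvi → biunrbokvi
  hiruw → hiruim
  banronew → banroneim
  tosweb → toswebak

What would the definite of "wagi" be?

waungi

ramannem and banronew both have last vowel 'e' yet inflect differently (goramannem, banroneim), so the last vowel is not what conditions the rule; the final letter is.
"wagi" ends in -i. The stems ending in -i (birbokvi → biunrbokvi, kuvumi → kuunvumi) insert -un- after the first vowel.
So wagi → waungi.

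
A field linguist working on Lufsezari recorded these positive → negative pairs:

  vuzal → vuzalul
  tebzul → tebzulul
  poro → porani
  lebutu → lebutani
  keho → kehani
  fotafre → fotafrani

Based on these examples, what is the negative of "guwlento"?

tebzul and lebutu both have last vowel 'u' yet inflect differently (tebzulul, lebutani), so the last vowel is not what conditions the rule; whether the stem ends in a vowel or a consonant is.
"guwlento" ends in a vowel. The stems ending in a vowel (poro → porani, lebutu → lebutani, keho → kehani) drop the final letter and add -ani.
So guwlento → guwlentani.

guwlentani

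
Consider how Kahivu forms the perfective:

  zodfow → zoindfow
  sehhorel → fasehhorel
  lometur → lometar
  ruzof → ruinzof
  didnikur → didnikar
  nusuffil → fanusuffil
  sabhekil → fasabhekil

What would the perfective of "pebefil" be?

fapebefil

"pebefil" ends in -l. The stems ending in -l (sabhekil → fasabhekil, nusuffil → fanusuffil, sehhorel → fasehhorel) add the prefix fa-.
So pebefil → fapebefil.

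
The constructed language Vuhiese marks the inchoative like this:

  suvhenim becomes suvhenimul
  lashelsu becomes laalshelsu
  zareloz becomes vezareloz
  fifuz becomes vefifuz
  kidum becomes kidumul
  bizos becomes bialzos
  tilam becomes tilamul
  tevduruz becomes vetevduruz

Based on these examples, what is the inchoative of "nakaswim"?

nakaswimul

tevduruz and kidum both have last vowel 'u' yet inflect differently (vetevduruz, kidumul), so the last vowel is not what conditions the rule; the final letter is.
"nakaswim" ends in -m. The stems ending in -m (kidum → kidumul, suvhenim → suvhenimul, tilam → tilamul) add -ul.
The other patterns: stems ending in -z add the prefix ve-; stems ending in -s or -u insert -al- after the first vowel.
So nakaswim → nakaswimul.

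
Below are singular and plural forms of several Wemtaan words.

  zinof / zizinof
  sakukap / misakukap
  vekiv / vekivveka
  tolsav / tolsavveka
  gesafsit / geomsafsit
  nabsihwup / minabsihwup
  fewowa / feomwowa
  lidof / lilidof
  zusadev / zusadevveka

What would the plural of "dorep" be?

sakukap and tolsav both have last vowel 'a' yet inflect differently (misakukap, tolsavveka), so the last vowel is not what conditions the rule; the final letter is.
"dorep" ends in -p. The stems ending in -p (sakukap → misakukap, nabsihwup → minabsihwup) add the prefix mi-.
So dorep → midorep.

midorep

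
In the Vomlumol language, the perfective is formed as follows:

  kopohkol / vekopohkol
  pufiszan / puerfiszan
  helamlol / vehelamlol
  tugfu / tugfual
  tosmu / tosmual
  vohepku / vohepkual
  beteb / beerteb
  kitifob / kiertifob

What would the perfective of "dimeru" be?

dimerual

"dimeru" ends in -u. The stems ending in -u (tugfu → tugfual, tosmu → tosmual, vohepku → vohepkual) add -al.
The other patterns: stems ending in -l add the prefix ve-; stems ending in -b or -n insert -er- after the first vowel.
So dimeru → dimerual.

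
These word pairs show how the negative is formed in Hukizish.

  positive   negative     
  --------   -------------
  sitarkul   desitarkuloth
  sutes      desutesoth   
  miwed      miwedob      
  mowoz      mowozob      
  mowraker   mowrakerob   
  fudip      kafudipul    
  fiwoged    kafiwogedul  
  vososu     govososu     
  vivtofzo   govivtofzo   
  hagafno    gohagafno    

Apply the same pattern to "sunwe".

miwed and fiwoged both end in -d yet inflect differently (miwedob, kafiwogedul), so the final letter is not what conditions the rule; the first letter is.
"sunwe" begins with s-. The stems beginning with s- (sitarkul → desitarkuloth, sutes → desutesoth) add de- … -oth around the stem.
The other patterns: stems beginning with m- add -ob; stems beginning with f- add ka- … -ul around the stem; stems beginning with h- or v- add the prefix go-.
So sunwe → desunweoth.

desunweoth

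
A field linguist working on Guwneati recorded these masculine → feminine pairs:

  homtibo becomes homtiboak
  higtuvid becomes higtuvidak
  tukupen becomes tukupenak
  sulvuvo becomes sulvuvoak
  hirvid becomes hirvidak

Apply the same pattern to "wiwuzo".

wiwuzoak

Every pair shown (homtibo → homtiboak, higtuvid → higtuvidak, tukupen → tukupenak, …) follows the same rule: add -ak.
So wiwuzo → wiwuzoak.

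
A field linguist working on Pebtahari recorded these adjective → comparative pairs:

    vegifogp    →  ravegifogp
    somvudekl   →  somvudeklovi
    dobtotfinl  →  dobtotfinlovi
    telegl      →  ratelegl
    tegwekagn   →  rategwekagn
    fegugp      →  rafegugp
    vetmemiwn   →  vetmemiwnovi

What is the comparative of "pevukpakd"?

tegwekagn and vetmemiwn both end in -n yet inflect differently (rategwekagn, vetmemiwnovi), so the final letter is not what conditions the rule; the second-to-last letter is.
"pevukpakd" has second-to-last letter 'k'. The one such stem in the data (somvudekl → somvudeklovi) adds -ovi, so the same rule applies.
The other pattern: stems whose second-to-last letter is 'g' add the prefix ra-.
So pevukpakd → pevukpakdovi.

pevukpakdovi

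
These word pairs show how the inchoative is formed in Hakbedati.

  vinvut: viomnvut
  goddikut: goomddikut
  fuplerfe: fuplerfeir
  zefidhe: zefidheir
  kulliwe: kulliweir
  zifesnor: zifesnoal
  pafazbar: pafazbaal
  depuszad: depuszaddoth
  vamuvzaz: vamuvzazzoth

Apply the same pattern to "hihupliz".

"hihupliz" ends in -z. The one such stem in the data (vamuvzaz → vamuvzazzoth) doubles the final consonant and adds -oth (as does depuszad), so the same rule applies.
The other patterns: stems ending in -t insert -om- after the first vowel; stems ending in -e add -ir; stems ending in -r drop the final letter and add -al.
So hihupliz → hihuplizzoth.

hihuplizzoth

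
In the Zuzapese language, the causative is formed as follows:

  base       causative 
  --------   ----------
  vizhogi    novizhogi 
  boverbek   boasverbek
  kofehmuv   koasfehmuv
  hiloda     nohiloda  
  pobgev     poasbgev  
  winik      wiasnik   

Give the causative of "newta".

nonewta

"newta" ends in a vowel. The stems ending in a vowel (hiloda → nohiloda, vizhogi → novizhogi) add the prefix no-.
The other pattern: stems ending in a consonant insert -as- after the first vowel.
So newta → nonewta.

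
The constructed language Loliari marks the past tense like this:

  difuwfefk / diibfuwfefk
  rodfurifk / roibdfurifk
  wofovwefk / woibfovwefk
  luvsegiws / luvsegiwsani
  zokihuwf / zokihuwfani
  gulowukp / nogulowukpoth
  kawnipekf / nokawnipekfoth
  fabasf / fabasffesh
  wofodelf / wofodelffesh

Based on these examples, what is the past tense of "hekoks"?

zokihuwf and kawnipekf both end in -f yet inflect differently (zokihuwfani, nokawnipekfoth), so the final letter is not what conditions the rule; the second-to-last letter is.
"hekoks" has second-to-last letter 'k'. The stems whose second-to-last letter is 'k' (gulowukp → nogulowukpoth, kawnipekf → nokawnipekfoth) add no- … -oth around the stem.
The other patterns: stems whose second-to-last letter is 'f' insert -ib- after the first vowel; stems whose second-to-last letter is 'w' add -ani; stems whose second-to-last letter is 'l' or 's' double the final consonant and add -esh.
So hekoks → nohekoksoth.

nohekoksoth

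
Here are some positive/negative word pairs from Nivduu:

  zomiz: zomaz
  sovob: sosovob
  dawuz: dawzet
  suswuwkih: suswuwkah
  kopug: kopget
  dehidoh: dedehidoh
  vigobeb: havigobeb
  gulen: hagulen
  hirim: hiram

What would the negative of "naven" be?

hanaven

suswuwkih and dehidoh both end in -h yet inflect differently (suswuwkah, dedehidoh), so the final letter is not what conditions the rule; the last vowel is.
"naven" has last vowel 'e'. The stems whose last vowel is 'e' (vigobeb → havigobeb, gulen → hagulen) add the prefix ha-.
So naven → hanaven.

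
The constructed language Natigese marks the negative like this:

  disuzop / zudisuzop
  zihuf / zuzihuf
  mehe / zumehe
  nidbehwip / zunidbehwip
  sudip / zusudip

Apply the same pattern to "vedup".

zuvedup

Every pair shown (disuzop → zudisuzop, zihuf → zuzihuf, mehe → zumehe, …) follows the same rule: add the prefix zu-.
So vedup → zuvedup.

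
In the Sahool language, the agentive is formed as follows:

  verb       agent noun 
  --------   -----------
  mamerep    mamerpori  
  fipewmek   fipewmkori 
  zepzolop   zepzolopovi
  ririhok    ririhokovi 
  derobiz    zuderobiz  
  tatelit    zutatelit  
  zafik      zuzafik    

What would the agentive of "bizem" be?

bizmori

mamerep and zepzolop both end in -p yet inflect differently (mamerpori, zepzolopovi), so the final letter is not what conditions the rule; the last vowel is.
"bizem" has last vowel 'e'. The stems whose last vowel is 'e' (mamerep → mamerpori, fipewmek → fipewmkori) delete the last vowel and add -ori.
The other patterns: stems whose last vowel is 'o' add -ovi; stems whose last vowel is 'i' add the prefix zu-.
So bizem → bizmori.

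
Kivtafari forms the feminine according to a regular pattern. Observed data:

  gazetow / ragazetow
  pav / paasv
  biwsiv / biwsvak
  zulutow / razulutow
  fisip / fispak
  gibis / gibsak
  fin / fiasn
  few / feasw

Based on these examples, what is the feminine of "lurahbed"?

"lurahbed" has 3 vowels. The stems with 3 vowels (gazetow → ragazetow, zulutow → razulutow) add the prefix ra-.
So lurahbed → ralurahbed.

ralurahbed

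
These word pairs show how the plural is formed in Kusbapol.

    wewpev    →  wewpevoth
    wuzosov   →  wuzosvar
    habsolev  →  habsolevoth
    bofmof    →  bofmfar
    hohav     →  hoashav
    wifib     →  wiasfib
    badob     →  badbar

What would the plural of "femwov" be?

femwvar

"femwov" has last vowel 'o'. The stems whose last vowel is 'o' (badob → badbar, wuzosov → wuzosvar, bofmof → bofmfar) delete the last vowel and add -ar.
The other patterns: stems whose last vowel is 'e' add -oth; stems whose last vowel is 'a' or 'i' insert -as- after the first vowel.
So femwov → femwvar.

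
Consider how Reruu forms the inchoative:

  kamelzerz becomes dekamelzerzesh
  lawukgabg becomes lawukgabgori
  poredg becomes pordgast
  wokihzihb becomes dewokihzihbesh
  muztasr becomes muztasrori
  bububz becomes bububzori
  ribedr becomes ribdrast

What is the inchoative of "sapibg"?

sapibgori

ribedr and muztasr both end in -r yet inflect differently (ribdrast, muztasrori), so the final letter is not what conditions the rule; the second-to-last letter is.
"sapibg" has second-to-last letter 'b'. The stems whose second-to-last letter is 'b' (bububz → bububzori, lawukgabg → lawukgabgori) add -ori.
So sapibg → sapibgori.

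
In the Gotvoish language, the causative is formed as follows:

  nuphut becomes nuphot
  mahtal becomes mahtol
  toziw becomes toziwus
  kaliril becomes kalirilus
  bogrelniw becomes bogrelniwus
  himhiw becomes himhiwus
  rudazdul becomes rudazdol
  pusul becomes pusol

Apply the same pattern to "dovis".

dovisus

kaliril and pusul both end in -l yet inflect differently (kalirilus, pusol), so the final letter is not what conditions the rule; the last vowel is.
"dovis" has last vowel 'i'. The stems whose last vowel is 'i' (bogrelniw → bogrelniwus, himhiw → himhiwus, toziw → toziwus) add -us.
So dovis → dovisus.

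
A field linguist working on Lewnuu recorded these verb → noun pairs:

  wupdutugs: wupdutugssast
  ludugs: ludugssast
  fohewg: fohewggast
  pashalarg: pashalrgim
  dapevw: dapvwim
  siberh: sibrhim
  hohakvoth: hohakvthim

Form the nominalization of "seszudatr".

fohewg and pashalarg both end in -g yet inflect differently (fohewggast, pashalrgim), so the final letter is not what conditions the rule; the second-to-last letter is.
"seszudatr" has second-to-last letter 't'. The one such stem in the data (hohakvoth → hohakvthim) deletes the last vowel and adds -im (as do pashalarg, dapevw), so the same rule applies.
So seszudatr → seszudtrim.

seszudtrim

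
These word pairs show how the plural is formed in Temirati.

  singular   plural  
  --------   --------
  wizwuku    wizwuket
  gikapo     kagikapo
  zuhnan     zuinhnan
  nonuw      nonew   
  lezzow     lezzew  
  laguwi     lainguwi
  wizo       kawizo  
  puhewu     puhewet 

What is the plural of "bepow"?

bepew

lezzow and gikapo both have last vowel 'o' yet inflect differently (lezzew, kagikapo), so the last vowel is not what conditions the rule; the final letter is.
"bepow" ends in -w. The stems ending in -w (lezzow → lezzew, nonuw → nonew) change the last vowel to 'e'.
So bepow → bepew.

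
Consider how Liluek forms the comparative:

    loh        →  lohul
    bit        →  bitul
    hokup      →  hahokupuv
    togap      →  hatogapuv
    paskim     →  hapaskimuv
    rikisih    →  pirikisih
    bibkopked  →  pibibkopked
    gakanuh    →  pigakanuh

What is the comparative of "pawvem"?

"pawvem" has 2 vowels. The stems with 2 vowels (hokup → hahokupuv, togap → hatogapuv, paskim → hapaskimuv) add ha- … -uv around the stem.
So pawvem → hapawvemuv.

hapawvemuv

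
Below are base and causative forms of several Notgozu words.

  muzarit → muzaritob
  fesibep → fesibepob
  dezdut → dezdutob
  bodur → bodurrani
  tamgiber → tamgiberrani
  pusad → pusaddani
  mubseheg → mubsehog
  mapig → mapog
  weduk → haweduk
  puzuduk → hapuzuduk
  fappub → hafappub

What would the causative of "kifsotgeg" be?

dezdut and bodur both have last vowel 'u' yet inflect differently (dezdutob, bodurrani), so the last vowel is not what conditions the rule; the final letter is.
"kifsotgeg" ends in -g. The stems ending in -g (mubseheg → mubsehog, mapig → mapog) change the last vowel to 'o'.
The other patterns: stems ending in -p or -t add -ob; stems ending in -d or -r double the final consonant and add -ani; stems ending in -b or -k add the prefix ha-.
So kifsotgeg → kifsotgog.

kifsotgog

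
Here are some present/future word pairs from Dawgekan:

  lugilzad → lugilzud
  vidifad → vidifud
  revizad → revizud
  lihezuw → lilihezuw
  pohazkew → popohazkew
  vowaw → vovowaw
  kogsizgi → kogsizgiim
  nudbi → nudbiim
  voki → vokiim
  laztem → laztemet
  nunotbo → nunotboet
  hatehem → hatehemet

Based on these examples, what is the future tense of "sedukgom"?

lugilzad and vowaw both have last vowel 'a' yet inflect differently (lugilzud, vovowaw), so the last vowel is not what conditions the rule; the final letter is.
"sedukgom" ends in -m. The stems ending in -m (laztem → laztemet, hatehem → hatehemet) add -et.
So sedukgom → sedukgomet.

sedukgomet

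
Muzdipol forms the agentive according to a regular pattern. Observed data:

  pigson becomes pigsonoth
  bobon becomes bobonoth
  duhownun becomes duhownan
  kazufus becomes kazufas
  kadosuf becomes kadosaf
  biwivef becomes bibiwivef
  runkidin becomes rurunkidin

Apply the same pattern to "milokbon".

milokbonoth

pigson and duhownun both end in -n yet inflect differently (pigsonoth, duhownan), so the final letter is not what conditions the rule; the last vowel is.
"milokbon" has last vowel 'o'. The stems whose last vowel is 'o' (pigson → pigsonoth, bobon → bobonoth) add -oth.
The other patterns: stems whose last vowel is 'u' change the last vowel to 'a'; stems whose last vowel is 'e' or 'i' repeat the first consonant+vowel as a prefix.
So milokbon → milokbonoth.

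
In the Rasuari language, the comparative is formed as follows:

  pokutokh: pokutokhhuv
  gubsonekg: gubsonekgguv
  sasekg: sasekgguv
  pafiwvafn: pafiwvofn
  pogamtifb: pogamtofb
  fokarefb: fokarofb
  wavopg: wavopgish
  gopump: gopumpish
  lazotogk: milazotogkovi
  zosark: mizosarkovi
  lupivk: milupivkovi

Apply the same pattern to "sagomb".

sagombish

gubsonekg and wavopg both end in -g yet inflect differently (gubsonekgguv, wavopgish), so the final letter is not what conditions the rule; the second-to-last letter is.
"sagomb" has second-to-last letter 'm'. The one such stem in the data (gopump → gopumpish) adds -ish, so the same rule applies.
The other patterns: stems whose second-to-last letter is 'k' double the final consonant and add -uv; stems whose second-to-last letter is 'f' change the last vowel to 'o'; stems whose second-to-last letter is 'g', 'r' or 'v' add mi- … -ovi around the stem.
So sagomb → sagombish.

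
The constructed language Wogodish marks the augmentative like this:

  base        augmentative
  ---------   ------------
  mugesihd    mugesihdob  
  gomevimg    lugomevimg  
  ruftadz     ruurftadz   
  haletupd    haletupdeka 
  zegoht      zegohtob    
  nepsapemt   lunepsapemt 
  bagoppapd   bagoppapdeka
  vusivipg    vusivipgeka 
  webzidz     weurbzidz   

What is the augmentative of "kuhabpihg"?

vusivipg and gomevimg both end in -g yet inflect differently (vusivipgeka, lugomevimg), so the final letter is not what conditions the rule; the second-to-last letter is.
"kuhabpihg" has second-to-last letter 'h'. The stems whose second-to-last letter is 'h' (zegoht → zegohtob, mugesihd → mugesihdob) add -ob.
The other patterns: stems whose second-to-last letter is 'd' insert -ur- after the first vowel; stems whose second-to-last letter is 'p' add -eka; stems whose second-to-last letter is 'm' add the prefix lu-.
So kuhabpihg → kuhabpihgob.

kuhabpihgob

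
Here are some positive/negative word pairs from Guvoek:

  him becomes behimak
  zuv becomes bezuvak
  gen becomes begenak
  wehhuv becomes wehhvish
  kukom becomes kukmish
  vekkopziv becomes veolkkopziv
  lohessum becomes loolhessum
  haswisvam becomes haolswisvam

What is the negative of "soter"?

sotrish

"soter" has 2 vowels. The stems with 2 vowels (wehhuv → wehhvish, kukom → kukmish) delete the last vowel and add -ish.
So soter → sotrish.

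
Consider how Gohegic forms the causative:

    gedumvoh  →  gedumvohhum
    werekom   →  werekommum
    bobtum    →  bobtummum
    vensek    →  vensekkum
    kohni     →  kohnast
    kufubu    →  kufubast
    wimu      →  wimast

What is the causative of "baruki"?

bobtum and kufubu both have last vowel 'u' yet inflect differently (bobtummum, kufubast), so the last vowel is not what conditions the rule; whether the stem ends in a vowel or a consonant is.
"baruki" ends in a vowel. The stems ending in a vowel (kohni → kohnast, kufubu → kufubast, wimu → wimast) drop the final letter and add -ast.
So baruki → barukast.

barukast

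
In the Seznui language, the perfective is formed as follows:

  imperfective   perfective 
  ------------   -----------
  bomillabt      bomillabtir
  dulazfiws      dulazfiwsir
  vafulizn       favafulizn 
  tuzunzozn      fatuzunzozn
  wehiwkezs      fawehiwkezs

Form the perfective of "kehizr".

wehiwkezs and dulazfiws both end in -s yet inflect differently (fawehiwkezs, dulazfiwsir), so the final letter is not what conditions the rule; the second-to-last letter is.
"kehizr" has second-to-last letter 'z'. The stems whose second-to-last letter is 'z' (wehiwkezs → fawehiwkezs, vafulizn → favafulizn, tuzunzozn → fatuzunzozn) add the prefix fa-.
The other pattern: stems whose second-to-last letter is 'b' or 'w' add -ir.
So kehizr → fakehizr.

fakehizr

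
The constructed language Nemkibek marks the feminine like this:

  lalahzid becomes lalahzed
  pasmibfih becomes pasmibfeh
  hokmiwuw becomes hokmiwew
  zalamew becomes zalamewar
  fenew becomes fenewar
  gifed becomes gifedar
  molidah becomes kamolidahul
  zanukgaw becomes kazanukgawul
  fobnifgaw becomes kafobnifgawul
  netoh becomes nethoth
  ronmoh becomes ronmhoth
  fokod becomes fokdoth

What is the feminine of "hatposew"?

hokmiwuw and zalamew both end in -w yet inflect differently (hokmiwew, zalamewar), so the final letter is not what conditions the rule; the last vowel is.
"hatposew" has last vowel 'e'. The stems whose last vowel is 'e' (zalamew → zalamewar, fenew → fenewar, gifed → gifedar) add -ar.
The other patterns: stems whose last vowel is 'i' or 'u' change the last vowel to 'e'; stems whose last vowel is 'a' add ka- … -ul around the stem; stems whose last vowel is 'o' delete the last vowel and add -oth.
So hatposew → hatposewar.

hatposewar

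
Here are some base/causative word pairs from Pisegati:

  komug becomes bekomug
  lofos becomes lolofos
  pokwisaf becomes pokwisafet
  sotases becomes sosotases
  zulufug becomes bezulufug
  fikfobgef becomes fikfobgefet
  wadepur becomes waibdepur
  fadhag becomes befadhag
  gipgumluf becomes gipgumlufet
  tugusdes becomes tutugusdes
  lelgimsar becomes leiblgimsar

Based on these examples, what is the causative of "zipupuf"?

zipupufet

wadepur and zulufug both have last vowel 'u' yet inflect differently (waibdepur, bezulufug), so the last vowel is not what conditions the rule; the final letter is.
"zipupuf" ends in -f. The stems ending in -f (fikfobgef → fikfobgefet, gipgumluf → gipgumlufet, pokwisaf → pokwisafet) add -et.
The other patterns: stems ending in -r insert -ib- after the first vowel; stems ending in -g add the prefix be-; stems ending in -s repeat the first consonant+vowel as a prefix.
So zipupuf → zipupufet.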